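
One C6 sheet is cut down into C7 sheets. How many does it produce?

Each ISO step halves the sheet: 1 × C6 → 2 × C7
From C6 to C7 is 1 halving step: 2^1 = 2.

2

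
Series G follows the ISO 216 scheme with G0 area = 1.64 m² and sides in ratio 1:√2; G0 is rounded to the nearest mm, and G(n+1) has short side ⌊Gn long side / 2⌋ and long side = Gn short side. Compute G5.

190 × 269 mm

Let G0's short side be w mm. w · w√2 = 1.64 m² = 1,640,000 mm², so w ≈ 1076.9 mm and w√2 ≈ 1522.9 mm → G0 = 1077 × 1523 mm.
G1: ⌊1523/2⌋ × 1077 = 761 × 1077 mm
G2: ⌊1077/2⌋ × 761 = 538 × 761 mm
G3: ⌊761/2⌋ × 538 = 380 × 538 mm
G4: ⌊538/2⌋ × 380 = 269 × 380 mm
G5: ⌊380/2⌋ × 269 = 190 × 269 mm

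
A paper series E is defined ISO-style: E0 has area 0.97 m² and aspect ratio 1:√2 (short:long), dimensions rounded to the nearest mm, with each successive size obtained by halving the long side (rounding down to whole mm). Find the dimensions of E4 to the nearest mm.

Let E0's short side be w mm. w · w√2 = 0.97 m² = 970,000 mm², so w ≈ 828.2 mm and w√2 ≈ 1171.2 mm → E0 = 828 × 1171 mm.
E1: ⌊1171/2⌋ × 828 = 585 × 828 mm
E2: ⌊828/2⌋ × 585 = 414 × 585 mm
E3: ⌊585/2⌋ × 414 = 292 × 414 mm
E4: ⌊414/2⌋ × 292 = 207 × 292 mm

207 × 292 mm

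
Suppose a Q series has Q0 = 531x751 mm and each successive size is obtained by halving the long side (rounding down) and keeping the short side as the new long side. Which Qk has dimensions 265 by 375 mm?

Q2

Q0: 531 × 751 mm
Q1: 375 × 531 mm
Q2: 265 × 375 mm
Q3: 187 × 265 mm
→ matches Q2.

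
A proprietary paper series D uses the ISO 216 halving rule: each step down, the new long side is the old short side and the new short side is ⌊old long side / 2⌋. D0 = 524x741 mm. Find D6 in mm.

D1: ⌊741/2⌋ × 524 = 370 × 524 mm
D2: ⌊524/2⌋ × 370 = 262 × 370 mm
D3: ⌊370/2⌋ × 262 = 185 × 262 mm
D4: ⌊262/2⌋ × 185 = 131 × 185 mm
D5: ⌊185/2⌋ × 131 = 92 × 131 mm
D6: ⌊131/2⌋ × 92 = 65 × 92 mm

65 × 92 mm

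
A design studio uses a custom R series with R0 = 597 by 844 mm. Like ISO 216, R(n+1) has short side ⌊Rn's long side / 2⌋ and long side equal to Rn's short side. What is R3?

211 × 298 mm

R1: ⌊844/2⌋ × 597 = 422 × 597 mm
R2: ⌊597/2⌋ × 422 = 298 × 422 mm
R3: ⌊422/2⌋ × 298 = 211 × 298 mm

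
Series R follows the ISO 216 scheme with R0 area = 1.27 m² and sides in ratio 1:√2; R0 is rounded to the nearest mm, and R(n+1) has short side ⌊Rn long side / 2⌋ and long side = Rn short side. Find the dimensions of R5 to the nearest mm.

167 × 237 mm

Let R0's short side be w mm. w · w√2 = 1.27 m² = 1,270,000 mm², so w ≈ 947.6 mm and w√2 ≈ 1340.2 mm → R0 = 948 × 1340 mm.
R1: ⌊1340/2⌋ × 948 = 670 × 948 mm
R2: ⌊948/2⌋ × 670 = 474 × 670 mm
R3: ⌊670/2⌋ × 474 = 335 × 474 mm
R4: ⌊474/2⌋ × 335 = 237 × 335 mm
R5: ⌊335/2⌋ × 237 = 167 × 237 mm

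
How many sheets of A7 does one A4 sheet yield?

Each ISO step halves the sheet: 1 × A4 → 2 × A5 → 4 × A6 → 8 × A7
From A4 to A7 is 3 halving steps: 2^3 = 8.

8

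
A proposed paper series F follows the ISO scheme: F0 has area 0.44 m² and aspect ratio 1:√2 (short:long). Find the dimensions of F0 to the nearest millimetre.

Let the short side be w mm. Then w · w√2 = 0.44 m² = 440,000 mm².
w² = 440,000/√2, so w ≈ 557.8 mm; long side = w√2 ≈ 788.8 mm.

558 × 789 mm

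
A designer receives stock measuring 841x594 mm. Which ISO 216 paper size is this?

Aspect ratio 841/594 ≈ 1.416 — close to the ISO √2 ≈ 1.414.
In the A-series (A0 area = 1 m²): A1 = 594 × 841 mm.

A1 (594 × 841 mm)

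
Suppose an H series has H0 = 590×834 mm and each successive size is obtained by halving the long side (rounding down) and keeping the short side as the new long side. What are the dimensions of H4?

H1: ⌊834/2⌋ × 590 = 417 × 590 mm
H2: ⌊590/2⌋ × 417 = 295 × 417 mm
H3: ⌊417/2⌋ × 295 = 208 × 295 mm
H4: ⌊295/2⌋ × 208 = 147 × 208 mm

147 × 208 mm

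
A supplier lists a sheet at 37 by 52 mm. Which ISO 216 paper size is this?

A9 (37 × 52 mm)

Aspect ratio 52/37 ≈ 1.405 — close to the ISO √2 ≈ 1.414.
In the A-series (A0 area = 1 m²): A9 = 37 × 52 mm.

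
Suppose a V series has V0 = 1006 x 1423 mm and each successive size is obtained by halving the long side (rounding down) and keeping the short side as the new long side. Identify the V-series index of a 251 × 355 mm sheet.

V4

V0: 1006 × 1423 mm
V1: 711 × 1006 mm
V2: 503 × 711 mm
V3: 355 × 503 mm
V4: 251 × 355 mm
V5: 177 × 251 mm
→ matches V4.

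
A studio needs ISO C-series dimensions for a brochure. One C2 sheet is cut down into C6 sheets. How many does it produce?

16

C2 = 458 × 648 mm; C6 = 114 × 162 mm.
Each halving step doubles the count; 4 steps from C2 to C6.
2^4 = 16.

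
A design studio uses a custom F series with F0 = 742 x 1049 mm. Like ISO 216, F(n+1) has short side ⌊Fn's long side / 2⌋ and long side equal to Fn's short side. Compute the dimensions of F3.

F1: ⌊1049/2⌋ × 742 = 524 × 742 mm
F2: ⌊742/2⌋ × 524 = 371 × 524 mm
F3: ⌊524/2⌋ × 371 = 262 × 371 mm

262 × 371 mm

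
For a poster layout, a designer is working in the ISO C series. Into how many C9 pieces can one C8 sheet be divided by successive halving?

2

Each ISO step halves the sheet: 1 × C8 → 2 × C9
From C8 to C9 is 1 halving step: 2^1 = 2.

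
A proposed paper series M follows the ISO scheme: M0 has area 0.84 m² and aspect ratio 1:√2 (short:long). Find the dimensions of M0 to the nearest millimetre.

771 × 1090 mm

Let the short side be w mm. Then w · w√2 = 0.84 m² = 840,000 mm².
w² = 840,000/√2, so w ≈ 770.7 mm; long side = w√2 ≈ 1089.9 mm.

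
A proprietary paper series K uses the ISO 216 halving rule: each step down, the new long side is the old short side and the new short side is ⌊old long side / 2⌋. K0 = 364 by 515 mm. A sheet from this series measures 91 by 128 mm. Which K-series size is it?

K4

K0: 364 × 515 mm
K1: 257 × 364 mm
K2: 182 × 257 mm
K3: 128 × 182 mm
K4: 91 × 128 mm
K5: 64 × 91 mm
→ matches K4.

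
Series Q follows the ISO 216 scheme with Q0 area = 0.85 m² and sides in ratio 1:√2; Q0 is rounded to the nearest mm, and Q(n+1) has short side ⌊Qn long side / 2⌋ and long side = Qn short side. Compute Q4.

Let Q0's short side be w mm. w · w√2 = 0.85 m² = 850,000 mm², so w ≈ 775.3 mm and w√2 ≈ 1096.4 mm → Q0 = 775 × 1096 mm.
Q1: ⌊1096/2⌋ × 775 = 548 × 775 mm
Q2: ⌊775/2⌋ × 548 = 387 × 548 mm
Q3: ⌊548/2⌋ × 387 = 274 × 387 mm
Q4: ⌊387/2⌋ × 274 = 193 × 274 mm

193 × 274 mm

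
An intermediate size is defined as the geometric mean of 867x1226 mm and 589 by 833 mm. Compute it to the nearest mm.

715 × 1011 mm

Short side: √(867 · 589) = √510663 ≈ 714.6 → 715 mm
Long side: √(1226 · 833) = √1021258 ≈ 1010.6 → 1011 mm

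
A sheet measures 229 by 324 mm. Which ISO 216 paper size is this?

Aspect ratio 324/229 ≈ 1.415 — close to the ISO √2 ≈ 1.414.
In the C-series (envelope sizes, between A and B): C4 = 229 × 324 mm.

C4 (229 × 324 mm)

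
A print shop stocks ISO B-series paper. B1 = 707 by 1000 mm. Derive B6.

125 × 176 mm

B2: ⌊1000/2⌋ × 707 = 500 × 707 mm
B3: ⌊707/2⌋ × 500 = 353 × 500 mm
B4: ⌊500/2⌋ × 353 = 250 × 353 mm
B5: ⌊353/2⌋ × 250 = 176 × 250 mm
B6: ⌊250/2⌋ × 176 = 125 × 176 mm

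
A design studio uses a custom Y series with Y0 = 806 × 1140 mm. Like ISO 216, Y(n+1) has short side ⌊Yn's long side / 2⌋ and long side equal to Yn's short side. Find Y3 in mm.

285 × 403 mm

Y1: ⌊1140/2⌋ × 806 = 570 × 806 mm
Y2: ⌊806/2⌋ × 570 = 403 × 570 mm
Y3: ⌊570/2⌋ × 403 = 285 × 403 mm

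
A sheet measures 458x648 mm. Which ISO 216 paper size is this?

Aspect ratio 648/458 ≈ 1.415 — close to the ISO √2 ≈ 1.414.
In the C-series (envelope sizes, between A and B): C2 = 458 × 648 mm.

C2 (458 × 648 mm)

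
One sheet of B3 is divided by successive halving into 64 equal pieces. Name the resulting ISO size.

B9

64 = 2^6, so 6 halving steps.
B3 → B4 → … → B9 after 6 steps.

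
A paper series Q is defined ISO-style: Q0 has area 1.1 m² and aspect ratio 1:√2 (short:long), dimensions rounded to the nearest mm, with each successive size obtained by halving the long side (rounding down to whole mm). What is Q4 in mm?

220 × 311 mm

Let Q0's short side be w mm. w · w√2 = 1.1 m² = 1,100,000 mm², so w ≈ 881.9 mm and w√2 ≈ 1247.3 mm → Q0 = 882 × 1247 mm.
Q1: ⌊1247/2⌋ × 882 = 623 × 882 mm
Q2: ⌊882/2⌋ × 623 = 441 × 623 mm
Q3: ⌊623/2⌋ × 441 = 311 × 441 mm
Q4: ⌊441/2⌋ × 311 = 220 × 311 mm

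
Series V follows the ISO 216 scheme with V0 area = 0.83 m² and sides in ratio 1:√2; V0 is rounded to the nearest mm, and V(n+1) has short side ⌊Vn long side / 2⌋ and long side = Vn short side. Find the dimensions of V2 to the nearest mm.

383 × 541 mm

Let V0's short side be w mm. w · w√2 = 0.83 m² = 830,000 mm², so w ≈ 766.1 mm and w√2 ≈ 1083.4 mm → V0 = 766 × 1083 mm.
V1: ⌊1083/2⌋ × 766 = 541 × 766 mm
V2: ⌊766/2⌋ × 541 = 383 × 541 mm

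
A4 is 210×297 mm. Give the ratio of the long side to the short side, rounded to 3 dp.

297 / 210 = 1.414
Matches √2 ≈ 1.414 — the ISO 216 defining ratio.

1.414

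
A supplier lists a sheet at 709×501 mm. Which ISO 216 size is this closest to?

Aspect ratio 709/501 ≈ 1.415 — close to the ISO √2 ≈ 1.414.
In the B-series (B0 = 1000 × 1414 mm): B2 = 500 × 707 mm.
Off by 3 mm total — nearest standard size.

B2 (500 × 707 mm)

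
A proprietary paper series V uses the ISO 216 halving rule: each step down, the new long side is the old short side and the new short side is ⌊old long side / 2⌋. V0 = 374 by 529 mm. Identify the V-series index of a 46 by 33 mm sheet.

V0: 374 × 529 mm
V1: 264 × 374 mm
V2: 187 × 264 mm
V3: 132 × 187 mm
V4: 93 × 132 mm
V5: 66 × 93 mm
V6: 46 × 66 mm
V7: 33 × 46 mm
V8: 23 × 33 mm
→ matches V7.

V7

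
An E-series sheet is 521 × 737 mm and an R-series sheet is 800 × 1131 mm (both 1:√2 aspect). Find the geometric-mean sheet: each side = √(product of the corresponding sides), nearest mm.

646 × 913 mm

Short side: √(521 · 800) = √416800 ≈ 645.6 → 646 mm
Long side: √(737 · 1131) = √833547 ≈ 913.0 → 913 mm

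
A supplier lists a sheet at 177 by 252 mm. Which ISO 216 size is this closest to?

B5 (176 × 250 mm)

Aspect ratio 252/177 ≈ 1.424 — close to the ISO √2 ≈ 1.414.
In the B-series (B0 = 1000 × 1414 mm): B5 = 176 × 250 mm.
Off by 3 mm total — nearest standard size.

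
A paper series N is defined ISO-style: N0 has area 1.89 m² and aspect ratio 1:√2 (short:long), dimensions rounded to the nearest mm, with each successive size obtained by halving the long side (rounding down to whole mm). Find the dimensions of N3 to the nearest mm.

408 × 578 mm

Let N0's short side be w mm. w · w√2 = 1.89 m² = 1,890,000 mm², so w ≈ 1156.0 mm and w√2 ≈ 1634.9 mm → N0 = 1156 × 1635 mm.
N1: ⌊1635/2⌋ × 1156 = 817 × 1156 mm
N2: ⌊1156/2⌋ × 817 = 578 × 817 mm
N3: ⌊817/2⌋ × 578 = 408 × 578 mm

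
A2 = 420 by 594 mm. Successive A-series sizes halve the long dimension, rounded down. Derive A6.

105 × 148 mm

A3: ⌊594/2⌋ × 420 = 297 × 420 mm
A4: ⌊420/2⌋ × 297 = 210 × 297 mm
A5: ⌊297/2⌋ × 210 = 148 × 210 mm
A6: ⌊210/2⌋ × 148 = 105 × 148 mm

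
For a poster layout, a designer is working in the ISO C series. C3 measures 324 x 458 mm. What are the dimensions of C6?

114 × 162 mm

C4: ⌊458/2⌋ × 324 = 229 × 324 mm
C5: ⌊324/2⌋ × 229 = 162 × 229 mm
C6: ⌊229/2⌋ × 162 = 114 × 162 mm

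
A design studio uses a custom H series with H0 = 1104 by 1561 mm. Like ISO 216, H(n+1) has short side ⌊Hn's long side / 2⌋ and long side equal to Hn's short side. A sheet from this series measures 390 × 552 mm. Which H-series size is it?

H0: 1104 × 1561 mm
H1: 780 × 1104 mm
H2: 552 × 780 mm
H3: 390 × 552 mm
H4: 276 × 390 mm
→ matches H3.

H3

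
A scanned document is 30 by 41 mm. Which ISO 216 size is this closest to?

Aspect ratio 41/30 ≈ 1.367 (ISO target is √2 ≈ 1.414).
In the C-series (envelope sizes, between A and B): C10 = 28 × 40 mm.
Off by 3 mm total — nearest standard size.

C10 (28 × 40 mm)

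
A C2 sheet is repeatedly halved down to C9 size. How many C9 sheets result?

128

Each ISO step halves the sheet: 1 × C2 → 2 × C3 → 4 × C4 → 8 × C5 → …
From C2 to C9 is 7 halving steps: 2^7 = 128.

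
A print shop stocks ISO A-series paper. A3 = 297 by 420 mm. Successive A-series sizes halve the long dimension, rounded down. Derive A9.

A4: ⌊420/2⌋ × 297 = 210 × 297 mm
A5: ⌊297/2⌋ × 210 = 148 × 210 mm
A6: ⌊210/2⌋ × 148 = 105 × 148 mm
A7: ⌊148/2⌋ × 105 = 74 × 105 mm
A8: ⌊105/2⌋ × 74 = 52 × 74 mm
A9: ⌊74/2⌋ × 52 = 37 × 52 mm

37 × 52 mm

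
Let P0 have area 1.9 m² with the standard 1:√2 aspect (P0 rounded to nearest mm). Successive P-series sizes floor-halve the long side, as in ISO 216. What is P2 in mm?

Let P0's short side be w mm. w · w√2 = 1.9 m² = 1,900,000 mm², so w ≈ 1159.1 mm and w√2 ≈ 1639.2 mm → P0 = 1159 × 1639 mm.
P1: ⌊1639/2⌋ × 1159 = 819 × 1159 mm
P2: ⌊1159/2⌋ × 819 = 579 × 819 mm

579 × 819 mm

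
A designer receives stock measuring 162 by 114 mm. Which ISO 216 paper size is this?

Aspect ratio 162/114 ≈ 1.421 — close to the ISO √2 ≈ 1.414.
In the C-series (envelope sizes, between A and B): C6 = 114 × 162 mm.

C6 (114 × 162 mm)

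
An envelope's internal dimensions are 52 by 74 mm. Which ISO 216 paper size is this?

A8 (52 × 74 mm)

Aspect ratio 74/52 ≈ 1.423 — close to the ISO √2 ≈ 1.414.
In the A-series (A0 area = 1 m²): A8 = 52 × 74 mm.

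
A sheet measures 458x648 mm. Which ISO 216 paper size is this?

Aspect ratio 648/458 ≈ 1.415 — close to the ISO √2 ≈ 1.414.
In the C-series (envelope sizes, between A and B): C2 = 458 × 648 mm.

C2 (458 × 648 mm)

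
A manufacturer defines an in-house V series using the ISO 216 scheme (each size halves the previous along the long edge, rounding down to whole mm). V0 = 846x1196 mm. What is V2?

V1: ⌊1196/2⌋ × 846 = 598 × 846 mm
V2: ⌊846/2⌋ × 598 = 423 × 598 mm

423 × 598 mm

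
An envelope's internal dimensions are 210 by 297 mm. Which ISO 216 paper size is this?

A4 (210 × 297 mm)

Aspect ratio 297/210 ≈ 1.414 — close to the ISO √2 ≈ 1.414.
In the A-series (A0 area = 1 m²): A4 = 210 × 297 mm.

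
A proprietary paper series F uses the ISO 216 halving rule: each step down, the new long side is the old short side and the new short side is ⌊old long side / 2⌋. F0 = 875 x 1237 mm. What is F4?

F1: ⌊1237/2⌋ × 875 = 618 × 875 mm
F2: ⌊875/2⌋ × 618 = 437 × 618 mm
F3: ⌊618/2⌋ × 437 = 309 × 437 mm
F4: ⌊437/2⌋ × 309 = 218 × 309 mm

218 × 309 mm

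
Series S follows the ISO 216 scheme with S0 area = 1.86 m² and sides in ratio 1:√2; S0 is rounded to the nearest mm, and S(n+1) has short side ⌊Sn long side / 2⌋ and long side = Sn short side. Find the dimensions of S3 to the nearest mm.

405 × 573 mm

Let S0's short side be w mm. w · w√2 = 1.86 m² = 1,860,000 mm², so w ≈ 1146.8 mm and w√2 ≈ 1621.9 mm → S0 = 1147 × 1622 mm.
S1: ⌊1622/2⌋ × 1147 = 811 × 1147 mm
S2: ⌊1147/2⌋ × 811 = 573 × 811 mm
S3: ⌊811/2⌋ × 573 = 405 × 573 mm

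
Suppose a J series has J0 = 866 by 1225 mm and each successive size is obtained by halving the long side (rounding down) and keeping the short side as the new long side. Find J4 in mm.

216 × 306 mm

J1 = 612 × 866 mm (from J0 by 1 halving).
J2: ⌊866/2⌋ × 612 = 433 × 612 mm
J3: ⌊612/2⌋ × 433 = 306 × 433 mm
J4: ⌊433/2⌋ × 306 = 216 × 306 mm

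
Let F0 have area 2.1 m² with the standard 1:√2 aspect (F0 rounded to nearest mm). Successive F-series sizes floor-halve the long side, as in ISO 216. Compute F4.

Let F0's short side be w mm. w · w√2 = 2.1 m² = 2,100,000 mm², so w ≈ 1218.6 mm and w√2 ≈ 1723.3 mm → F0 = 1219 × 1723 mm.
F1: ⌊1723/2⌋ × 1219 = 861 × 1219 mm
F2: ⌊1219/2⌋ × 861 = 609 × 861 mm
F3: ⌊861/2⌋ × 609 = 430 × 609 mm
F4: ⌊609/2⌋ × 430 = 304 × 430 mm

304 × 430 mm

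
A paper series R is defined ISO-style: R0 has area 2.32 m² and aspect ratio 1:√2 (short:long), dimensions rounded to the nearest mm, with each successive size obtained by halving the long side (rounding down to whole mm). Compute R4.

320 × 452 mm

Let R0's short side be w mm. w · w√2 = 2.32 m² = 2,320,000 mm², so w ≈ 1280.8 mm and w√2 ≈ 1811.3 mm → R0 = 1281 × 1811 mm.
R1: ⌊1811/2⌋ × 1281 = 905 × 1281 mm
R2: ⌊1281/2⌋ × 905 = 640 × 905 mm
R3: ⌊905/2⌋ × 640 = 452 × 640 mm
R4: ⌊640/2⌋ × 452 = 320 × 452 mm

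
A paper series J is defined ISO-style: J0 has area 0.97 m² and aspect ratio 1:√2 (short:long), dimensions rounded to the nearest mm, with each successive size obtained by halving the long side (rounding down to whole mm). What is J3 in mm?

292 × 414 mm

Let J0's short side be w mm. w · w√2 = 0.97 m² = 970,000 mm², so w ≈ 828.2 mm and w√2 ≈ 1171.2 mm → J0 = 828 × 1171 mm.
J1: ⌊1171/2⌋ × 828 = 585 × 828 mm
J2: ⌊828/2⌋ × 585 = 414 × 585 mm
J3: ⌊585/2⌋ × 414 = 292 × 414 mm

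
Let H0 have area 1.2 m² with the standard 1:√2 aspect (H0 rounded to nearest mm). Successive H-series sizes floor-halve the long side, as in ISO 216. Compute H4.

230 × 325 mm

Let H0's short side be w mm. w · w√2 = 1.2 m² = 1,200,000 mm², so w ≈ 921.2 mm and w√2 ≈ 1302.7 mm → H0 = 921 × 1303 mm.
H1: ⌊1303/2⌋ × 921 = 651 × 921 mm
H2: ⌊921/2⌋ × 651 = 460 × 651 mm
H3: ⌊651/2⌋ × 460 = 325 × 460 mm
H4: ⌊460/2⌋ × 325 = 230 × 325 mm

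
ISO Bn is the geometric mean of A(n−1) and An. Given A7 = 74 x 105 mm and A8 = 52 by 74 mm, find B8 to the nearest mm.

62 × 88 mm

Short side: √(74 · 52) = √3848 ≈ 62.0 → 62 mm
Long side: √(105 · 74) = √7770 ≈ 88.1 → 88 mm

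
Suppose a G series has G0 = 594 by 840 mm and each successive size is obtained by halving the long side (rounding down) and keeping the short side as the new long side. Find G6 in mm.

74 × 105 mm

G1: ⌊840/2⌋ × 594 = 420 × 594 mm
G2: ⌊594/2⌋ × 420 = 297 × 420 mm
G3: ⌊420/2⌋ × 297 = 210 × 297 mm
G4: ⌊297/2⌋ × 210 = 148 × 210 mm
G5: ⌊210/2⌋ × 148 = 105 × 148 mm
G6: ⌊148/2⌋ × 105 = 74 × 105 mm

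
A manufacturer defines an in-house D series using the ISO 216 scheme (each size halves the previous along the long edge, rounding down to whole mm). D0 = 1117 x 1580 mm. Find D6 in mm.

139 × 197 mm

D1 = 790 × 1117 mm (from D0 by 1 halving).
D2: ⌊1117/2⌋ × 790 = 558 × 790 mm
D3: ⌊790/2⌋ × 558 = 395 × 558 mm
D4: ⌊558/2⌋ × 395 = 279 × 395 mm
D5: ⌊395/2⌋ × 279 = 197 × 279 mm
D6: ⌊279/2⌋ × 197 = 139 × 197 mm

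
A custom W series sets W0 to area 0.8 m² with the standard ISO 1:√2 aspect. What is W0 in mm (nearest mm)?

752 × 1064 mm

Let the short side be w mm. Then w · w√2 = 0.8 m² = 800,000 mm².
w² = 800,000/√2, so w ≈ 752.1 mm; long side = w√2 ≈ 1063.7 mm.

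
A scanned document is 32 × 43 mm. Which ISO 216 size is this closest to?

B10 (31 × 44 mm)

Aspect ratio 43/32 ≈ 1.344 (ISO target is √2 ≈ 1.414).
In the B-series (B0 = 1000 × 1414 mm): B10 = 31 × 44 mm.
Off by 2 mm total — nearest standard size.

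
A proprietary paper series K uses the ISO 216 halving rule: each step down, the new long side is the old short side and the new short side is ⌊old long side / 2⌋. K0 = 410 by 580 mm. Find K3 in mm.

K1: ⌊580/2⌋ × 410 = 290 × 410 mm
K2: ⌊410/2⌋ × 290 = 205 × 290 mm
K3: ⌊290/2⌋ × 205 = 145 × 205 mm

145 × 205 mm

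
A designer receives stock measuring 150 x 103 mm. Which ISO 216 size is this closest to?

Aspect ratio 150/103 ≈ 1.456 (ISO target is √2 ≈ 1.414).
In the A-series (A0 area = 1 m²): A6 = 105 × 148 mm.
Off by 4 mm total — nearest standard size.

A6 (105 × 148 mm)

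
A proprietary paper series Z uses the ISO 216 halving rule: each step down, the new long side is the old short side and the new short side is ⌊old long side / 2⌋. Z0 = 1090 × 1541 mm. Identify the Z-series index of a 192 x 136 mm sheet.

Z0: 1090 × 1541 mm
Z1: 770 × 1090 mm
Z2: 545 × 770 mm
Z3: 385 × 545 mm
Z4: 272 × 385 mm
Z5: 192 × 272 mm
Z6: 136 × 192 mm
Z7: 96 × 136 mm
→ matches Z6.

Z6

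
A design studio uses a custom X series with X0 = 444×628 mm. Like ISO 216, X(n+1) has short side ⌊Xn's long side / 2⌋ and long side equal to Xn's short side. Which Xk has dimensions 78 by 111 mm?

X5

X0: 444 × 628 mm
X1: 314 × 444 mm
X2: 222 × 314 mm
X3: 157 × 222 mm
X4: 111 × 157 mm
X5: 78 × 111 mm
X6: 55 × 78 mm
→ matches X5.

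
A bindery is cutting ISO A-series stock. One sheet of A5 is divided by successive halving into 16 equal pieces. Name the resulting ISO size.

16 = 2^4, so 4 halving steps.
A5 → A6 → … → A9 after 4 steps.

A9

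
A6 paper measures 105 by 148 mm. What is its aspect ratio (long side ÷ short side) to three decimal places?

148 / 105 = 1.410
ISO 216 targets √2 ≈ 1.414; the -0.005 deviation is from mm rounding.

1.410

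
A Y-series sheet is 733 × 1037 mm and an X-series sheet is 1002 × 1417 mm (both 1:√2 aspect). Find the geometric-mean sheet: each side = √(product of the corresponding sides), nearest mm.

Short side: √(733 · 1002) = √734466 ≈ 857.0 → 857 mm
Long side: √(1037 · 1417) = √1469429 ≈ 1212.2 → 1212 mm

857 × 1212 mm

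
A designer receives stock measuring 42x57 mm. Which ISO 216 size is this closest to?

Aspect ratio 57/42 ≈ 1.357 (ISO target is √2 ≈ 1.414).
In the C-series (envelope sizes, between A and B): C9 = 40 × 57 mm.
Off by 2 mm total — nearest standard size.

C9 (40 × 57 mm)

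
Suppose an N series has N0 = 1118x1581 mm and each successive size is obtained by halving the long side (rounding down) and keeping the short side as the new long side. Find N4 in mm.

N1 = 790 × 1118 mm (from N0 by 1 halving).
N2: ⌊1118/2⌋ × 790 = 559 × 790 mm
N3: ⌊790/2⌋ × 559 = 395 × 559 mm
N4: ⌊559/2⌋ × 395 = 279 × 395 mm

279 × 395 mm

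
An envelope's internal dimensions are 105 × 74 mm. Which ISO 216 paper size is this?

Aspect ratio 105/74 ≈ 1.419 — close to the ISO √2 ≈ 1.414.
In the A-series (A0 area = 1 m²): A7 = 74 × 105 mm.

A7 (74 × 105 mm)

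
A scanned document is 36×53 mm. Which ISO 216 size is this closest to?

Aspect ratio 53/36 ≈ 1.472 (ISO target is √2 ≈ 1.414).
In the A-series (A0 area = 1 m²): A9 = 37 × 52 mm.
Off by 2 mm total — nearest standard size.

A9 (37 × 52 mm)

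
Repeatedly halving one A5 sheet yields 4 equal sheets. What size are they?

4 = 2^2, so 2 halving steps.
A5 → A6 → … → A7 after 2 steps.

A7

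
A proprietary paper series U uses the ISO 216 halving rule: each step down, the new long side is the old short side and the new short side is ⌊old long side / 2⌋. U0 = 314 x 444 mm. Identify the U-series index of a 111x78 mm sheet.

U0: 314 × 444 mm
U1: 222 × 314 mm
U2: 157 × 222 mm
U3: 111 × 157 mm
U4: 78 × 111 mm
U5: 55 × 78 mm
→ matches U4.

U4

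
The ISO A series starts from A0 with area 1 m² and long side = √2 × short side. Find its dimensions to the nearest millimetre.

841 × 1189 mm

Let the short side be w mm. Then the long side is w√2 and w · w√2 = 10⁶ mm².
w² = 10⁶/√2, so w = 1000 / 2^(1/4) ≈ 840.9 mm; long side = 1000 · 2^(1/4) ≈ 1189.2 mm.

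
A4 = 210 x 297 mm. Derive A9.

A5: ⌊297/2⌋ × 210 = 148 × 210 mm
A6: ⌊210/2⌋ × 148 = 105 × 148 mm
A7: ⌊148/2⌋ × 105 = 74 × 105 mm
A8: ⌊105/2⌋ × 74 = 52 × 74 mm
A9: ⌊74/2⌋ × 52 = 37 × 52 mm

37 × 52 mm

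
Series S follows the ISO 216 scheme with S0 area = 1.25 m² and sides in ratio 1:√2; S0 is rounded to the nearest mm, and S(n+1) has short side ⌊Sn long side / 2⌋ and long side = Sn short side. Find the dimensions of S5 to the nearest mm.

Let S0's short side be w mm. w · w√2 = 1.25 m² = 1,250,000 mm², so w ≈ 940.2 mm and w√2 ≈ 1329.6 mm → S0 = 940 × 1330 mm.
S1: ⌊1330/2⌋ × 940 = 665 × 940 mm
S2: ⌊940/2⌋ × 665 = 470 × 665 mm
S3: ⌊665/2⌋ × 470 = 332 × 470 mm
S4: ⌊470/2⌋ × 332 = 235 × 332 mm
S5: ⌊332/2⌋ × 235 = 166 × 235 mm

166 × 235 mm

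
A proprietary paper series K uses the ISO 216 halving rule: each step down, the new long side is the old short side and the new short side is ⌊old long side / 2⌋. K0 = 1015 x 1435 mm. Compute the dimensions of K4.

K1: ⌊1435/2⌋ × 1015 = 717 × 1015 mm
K2: ⌊1015/2⌋ × 717 = 507 × 717 mm
K3: ⌊717/2⌋ × 507 = 358 × 507 mm
K4: ⌊507/2⌋ × 358 = 253 × 358 mm

253 × 358 mm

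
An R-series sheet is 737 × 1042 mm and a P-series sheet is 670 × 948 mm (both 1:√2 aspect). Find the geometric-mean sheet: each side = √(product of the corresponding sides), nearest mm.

703 × 994 mm

Short side: √(737 · 670) = √493790 ≈ 702.7 → 703 mm
Long side: √(1042 · 948) = √987816 ≈ 993.9 → 994 mm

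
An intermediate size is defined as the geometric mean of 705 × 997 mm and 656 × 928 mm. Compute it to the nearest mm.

Short side: √(705 · 656) = √462480 ≈ 680.1 → 680 mm
Long side: √(997 · 928) = √925216 ≈ 961.9 → 962 mm

680 × 962 mm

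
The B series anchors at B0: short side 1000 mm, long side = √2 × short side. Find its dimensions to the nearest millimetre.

1000 × 1414 mm

Short side = 1000 mm; long side = 1000√2 ≈ 1414.2 mm.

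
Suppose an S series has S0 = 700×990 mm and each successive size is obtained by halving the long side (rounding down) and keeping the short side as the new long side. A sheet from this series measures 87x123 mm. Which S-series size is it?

S6

S0: 700 × 990 mm
S1: 495 × 700 mm
S2: 350 × 495 mm
S3: 247 × 350 mm
S4: 175 × 247 mm
S5: 123 × 175 mm
S6: 87 × 123 mm
S7: 61 × 87 mm
→ matches S6.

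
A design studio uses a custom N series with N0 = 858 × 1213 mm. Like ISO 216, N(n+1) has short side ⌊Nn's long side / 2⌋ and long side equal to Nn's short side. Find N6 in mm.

107 × 151 mm

N1: ⌊1213/2⌋ × 858 = 606 × 858 mm
N2: ⌊858/2⌋ × 606 = 429 × 606 mm
N3: ⌊606/2⌋ × 429 = 303 × 429 mm
N4: ⌊429/2⌋ × 303 = 214 × 303 mm
N5: ⌊303/2⌋ × 214 = 151 × 214 mm
N6: ⌊214/2⌋ × 151 = 107 × 151 mm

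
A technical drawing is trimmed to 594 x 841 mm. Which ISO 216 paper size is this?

Aspect ratio 841/594 ≈ 1.416 — close to the ISO √2 ≈ 1.414.
In the A-series (A0 area = 1 m²): A1 = 594 × 841 mm.

A1 (594 × 841 mm)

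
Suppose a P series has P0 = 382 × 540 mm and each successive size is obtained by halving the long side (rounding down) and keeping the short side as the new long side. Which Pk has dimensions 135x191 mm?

P0: 382 × 540 mm
P1: 270 × 382 mm
P2: 191 × 270 mm
P3: 135 × 191 mm
P4: 95 × 135 mm
→ matches P3.

P3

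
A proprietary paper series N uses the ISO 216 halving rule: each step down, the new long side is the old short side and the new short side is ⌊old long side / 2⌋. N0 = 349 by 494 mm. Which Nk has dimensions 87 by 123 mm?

N0: 349 × 494 mm
N1: 247 × 349 mm
N2: 174 × 247 mm
N3: 123 × 174 mm
N4: 87 × 123 mm
N5: 61 × 87 mm
→ matches N4.

N4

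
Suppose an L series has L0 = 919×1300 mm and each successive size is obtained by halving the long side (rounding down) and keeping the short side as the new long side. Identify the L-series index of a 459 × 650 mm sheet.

L0: 919 × 1300 mm
L1: 650 × 919 mm
L2: 459 × 650 mm
L3: 325 × 459 mm
→ matches L2.

L2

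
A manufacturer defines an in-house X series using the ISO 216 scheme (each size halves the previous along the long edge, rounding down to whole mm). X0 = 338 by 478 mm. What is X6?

42 × 59 mm

X1: ⌊478/2⌋ × 338 = 239 × 338 mm
X2: ⌊338/2⌋ × 239 = 169 × 239 mm
X3: ⌊239/2⌋ × 169 = 119 × 169 mm
X4: ⌊169/2⌋ × 119 = 84 × 119 mm
X5: ⌊119/2⌋ × 84 = 59 × 84 mm
X6: ⌊84/2⌋ × 59 = 42 × 59 mm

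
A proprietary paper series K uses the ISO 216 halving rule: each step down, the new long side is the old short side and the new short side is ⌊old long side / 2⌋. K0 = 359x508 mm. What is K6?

K1: ⌊508/2⌋ × 359 = 254 × 359 mm
K2: ⌊359/2⌋ × 254 = 179 × 254 mm
K3: ⌊254/2⌋ × 179 = 127 × 179 mm
K4: ⌊179/2⌋ × 127 = 89 × 127 mm
K5: ⌊127/2⌋ × 89 = 63 × 89 mm
K6: ⌊89/2⌋ × 63 = 44 × 63 mm

44 × 63 mm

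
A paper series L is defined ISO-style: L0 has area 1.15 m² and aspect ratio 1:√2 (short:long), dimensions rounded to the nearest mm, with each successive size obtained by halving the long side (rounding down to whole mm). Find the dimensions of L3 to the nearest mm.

Let L0's short side be w mm. w · w√2 = 1.15 m² = 1,150,000 mm², so w ≈ 901.8 mm and w√2 ≈ 1275.3 mm → L0 = 902 × 1275 mm.
L1: ⌊1275/2⌋ × 902 = 637 × 902 mm
L2: ⌊902/2⌋ × 637 = 451 × 637 mm
L3: ⌊637/2⌋ × 451 = 318 × 451 mm

318 × 451 mm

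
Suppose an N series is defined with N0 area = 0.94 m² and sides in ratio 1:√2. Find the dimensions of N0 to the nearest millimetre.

Let the short side be w mm. Then w · w√2 = 0.94 m² = 940,000 mm².
w² = 940,000/√2, so w ≈ 815.3 mm; long side = w√2 ≈ 1153.0 mm.

815 × 1153 mm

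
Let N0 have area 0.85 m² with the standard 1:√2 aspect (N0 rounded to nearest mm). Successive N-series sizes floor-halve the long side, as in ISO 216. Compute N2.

387 × 548 mm

Let N0's short side be w mm. w · w√2 = 0.85 m² = 850,000 mm², so w ≈ 775.3 mm and w√2 ≈ 1096.4 mm → N0 = 775 × 1096 mm.
N1: ⌊1096/2⌋ × 775 = 548 × 775 mm
N2: ⌊775/2⌋ × 548 = 387 × 548 mm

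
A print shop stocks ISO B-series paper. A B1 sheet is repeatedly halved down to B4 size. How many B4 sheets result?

B1 = 707 × 1000 mm; B4 = 250 × 353 mm.
Each halving step doubles the count; 3 steps from B1 to B4.
2^3 = 8.

8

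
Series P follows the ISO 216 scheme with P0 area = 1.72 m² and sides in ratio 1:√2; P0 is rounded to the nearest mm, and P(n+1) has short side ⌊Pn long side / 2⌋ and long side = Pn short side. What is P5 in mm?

195 × 275 mm

Let P0's short side be w mm. w · w√2 = 1.72 m² = 1,720,000 mm², so w ≈ 1102.8 mm and w√2 ≈ 1559.6 mm → P0 = 1103 × 1560 mm.
P1: ⌊1560/2⌋ × 1103 = 780 × 1103 mm
P2: ⌊1103/2⌋ × 780 = 551 × 780 mm
P3: ⌊780/2⌋ × 551 = 390 × 551 mm
P4: ⌊551/2⌋ × 390 = 275 × 390 mm
P5: ⌊390/2⌋ × 275 = 195 × 275 mm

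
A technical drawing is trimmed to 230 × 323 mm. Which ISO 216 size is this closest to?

Aspect ratio 323/230 ≈ 1.404 — close to the ISO √2 ≈ 1.414.
In the C-series (envelope sizes, between A and B): C4 = 229 × 324 mm.
Off by 2 mm total — nearest standard size.

C4 (229 × 324 mm)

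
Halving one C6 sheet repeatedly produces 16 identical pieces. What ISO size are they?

16 = 2^4, so 4 halving steps.
C6 → C7 → … → C10 after 4 steps.

C10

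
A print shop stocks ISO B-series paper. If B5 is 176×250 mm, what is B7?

B6: ⌊250/2⌋ × 176 = 125 × 176 mm
B7: ⌊176/2⌋ × 125 = 88 × 125 mm

88 × 125 mm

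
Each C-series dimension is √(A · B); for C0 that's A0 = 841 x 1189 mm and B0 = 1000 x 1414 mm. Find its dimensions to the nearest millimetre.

Short: √(841 · 1000) = √841000 ≈ 917.1 mm.
Long: √(1189 · 1414) = √1681246 ≈ 1296.6 mm.

917 × 1297 mm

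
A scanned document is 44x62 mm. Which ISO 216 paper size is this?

Aspect ratio 62/44 ≈ 1.409 — close to the ISO √2 ≈ 1.414.
In the B-series (B0 = 1000 × 1414 mm): B9 = 44 × 62 mm.

B9 (44 × 62 mm)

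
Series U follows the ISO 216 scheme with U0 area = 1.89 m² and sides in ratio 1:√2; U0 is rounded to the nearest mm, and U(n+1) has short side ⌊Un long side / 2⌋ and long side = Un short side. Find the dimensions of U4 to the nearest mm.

289 × 408 mm

Let U0's short side be w mm. w · w√2 = 1.89 m² = 1,890,000 mm², so w ≈ 1156.0 mm and w√2 ≈ 1634.9 mm → U0 = 1156 × 1635 mm.
U1: ⌊1635/2⌋ × 1156 = 817 × 1156 mm
U2: ⌊1156/2⌋ × 817 = 578 × 817 mm
U3: ⌊817/2⌋ × 578 = 408 × 578 mm
U4: ⌊578/2⌋ × 408 = 289 × 408 mm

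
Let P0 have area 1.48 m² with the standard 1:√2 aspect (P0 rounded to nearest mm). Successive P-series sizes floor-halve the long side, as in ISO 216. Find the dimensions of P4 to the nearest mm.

255 × 361 mm

Let P0's short side be w mm. w · w√2 = 1.48 m² = 1,480,000 mm², so w ≈ 1023.0 mm and w√2 ≈ 1446.7 mm → P0 = 1023 × 1447 mm.
P1: ⌊1447/2⌋ × 1023 = 723 × 1023 mm
P2: ⌊1023/2⌋ × 723 = 511 × 723 mm
P3: ⌊723/2⌋ × 511 = 361 × 511 mm
P4: ⌊511/2⌋ × 361 = 255 × 361 mm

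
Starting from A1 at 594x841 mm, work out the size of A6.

105 × 148 mm

A2: ⌊841/2⌋ × 594 = 420 × 594 mm
A3: ⌊594/2⌋ × 420 = 297 × 420 mm
A4: ⌊420/2⌋ × 297 = 210 × 297 mm
A5: ⌊297/2⌋ × 210 = 148 × 210 mm
A6: ⌊210/2⌋ × 148 = 105 × 148 mm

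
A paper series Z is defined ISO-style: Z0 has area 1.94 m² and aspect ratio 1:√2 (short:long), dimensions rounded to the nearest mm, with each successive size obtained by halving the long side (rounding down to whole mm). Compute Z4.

Let Z0's short side be w mm. w · w√2 = 1.94 m² = 1,940,000 mm², so w ≈ 1171.2 mm and w√2 ≈ 1656.4 mm → Z0 = 1171 × 1656 mm.
Z1: ⌊1656/2⌋ × 1171 = 828 × 1171 mm
Z2: ⌊1171/2⌋ × 828 = 585 × 828 mm
Z3: ⌊828/2⌋ × 585 = 414 × 585 mm
Z4: ⌊585/2⌋ × 414 = 292 × 414 mm

292 × 414 mm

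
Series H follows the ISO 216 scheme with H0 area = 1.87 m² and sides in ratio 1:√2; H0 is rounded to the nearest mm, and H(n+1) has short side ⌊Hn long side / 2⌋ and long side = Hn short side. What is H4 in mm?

Let H0's short side be w mm. w · w√2 = 1.87 m² = 1,870,000 mm², so w ≈ 1149.9 mm and w√2 ≈ 1626.2 mm → H0 = 1150 × 1626 mm.
H1: ⌊1626/2⌋ × 1150 = 813 × 1150 mm
H2: ⌊1150/2⌋ × 813 = 575 × 813 mm
H3: ⌊813/2⌋ × 575 = 406 × 575 mm
H4: ⌊575/2⌋ × 406 = 287 × 406 mm

287 × 406 mm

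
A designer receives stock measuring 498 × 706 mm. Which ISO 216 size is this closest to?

Aspect ratio 706/498 ≈ 1.418 — close to the ISO √2 ≈ 1.414.
In the B-series (B0 = 1000 × 1414 mm): B2 = 500 × 707 mm.
Off by 3 mm total — nearest standard size.

B2 (500 × 707 mm)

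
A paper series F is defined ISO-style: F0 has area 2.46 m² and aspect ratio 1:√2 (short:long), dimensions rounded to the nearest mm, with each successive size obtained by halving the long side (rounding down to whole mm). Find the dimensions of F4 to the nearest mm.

Let F0's short side be w mm. w · w√2 = 2.46 m² = 2,460,000 mm², so w ≈ 1318.9 mm and w√2 ≈ 1865.2 mm → F0 = 1319 × 1865 mm.
F1: ⌊1865/2⌋ × 1319 = 932 × 1319 mm
F2: ⌊1319/2⌋ × 932 = 659 × 932 mm
F3: ⌊932/2⌋ × 659 = 466 × 659 mm
F4: ⌊659/2⌋ × 466 = 329 × 466 mm

329 × 466 mm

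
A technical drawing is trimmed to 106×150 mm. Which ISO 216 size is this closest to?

A6 (105 × 148 mm)

Aspect ratio 150/106 ≈ 1.415 — close to the ISO √2 ≈ 1.414.
In the A-series (A0 area = 1 m²): A6 = 105 × 148 mm.
Off by 3 mm total — nearest standard size.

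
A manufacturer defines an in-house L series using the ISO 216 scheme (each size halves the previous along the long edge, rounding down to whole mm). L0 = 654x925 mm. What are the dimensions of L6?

L1: ⌊925/2⌋ × 654 = 462 × 654 mm
L2: ⌊654/2⌋ × 462 = 327 × 462 mm
L3: ⌊462/2⌋ × 327 = 231 × 327 mm
L4: ⌊327/2⌋ × 231 = 163 × 231 mm
L5: ⌊231/2⌋ × 163 = 115 × 163 mm
L6: ⌊163/2⌋ × 115 = 81 × 115 mm

81 × 115 mm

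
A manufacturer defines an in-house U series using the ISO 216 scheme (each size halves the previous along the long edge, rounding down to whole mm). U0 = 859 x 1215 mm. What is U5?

U1: ⌊1215/2⌋ × 859 = 607 × 859 mm
U2: ⌊859/2⌋ × 607 = 429 × 607 mm
U3: ⌊607/2⌋ × 429 = 303 × 429 mm
U4: ⌊429/2⌋ × 303 = 214 × 303 mm
U5: ⌊303/2⌋ × 214 = 151 × 214 mm

151 × 214 mm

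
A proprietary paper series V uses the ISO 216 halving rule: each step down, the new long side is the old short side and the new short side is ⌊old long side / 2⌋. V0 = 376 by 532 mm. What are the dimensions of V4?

94 × 133 mm

V1 = 266 × 376 mm (from V0 by 1 halving).
V2: ⌊376/2⌋ × 266 = 188 × 266 mm
V3: ⌊266/2⌋ × 188 = 133 × 188 mm
V4: ⌊188/2⌋ × 133 = 94 × 133 mm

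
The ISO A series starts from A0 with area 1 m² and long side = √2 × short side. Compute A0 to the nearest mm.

841 × 1189 mm

Let the short side be w mm. Then the long side is w√2 and w · w√2 = 10⁶ mm².
w² = 10⁶/√2, so w = 1000 / 2^(1/4) ≈ 840.9 mm; long side = 1000 · 2^(1/4) ≈ 1189.2 mm.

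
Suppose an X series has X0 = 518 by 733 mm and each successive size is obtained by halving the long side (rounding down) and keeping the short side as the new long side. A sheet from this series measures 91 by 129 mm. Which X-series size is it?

X0: 518 × 733 mm
X1: 366 × 518 mm
X2: 259 × 366 mm
X3: 183 × 259 mm
X4: 129 × 183 mm
X5: 91 × 129 mm
X6: 64 × 91 mm
→ matches X5.

X5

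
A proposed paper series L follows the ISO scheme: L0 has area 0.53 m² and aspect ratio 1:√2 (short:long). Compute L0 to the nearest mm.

Let the short side be w mm. Then w · w√2 = 0.53 m² = 530,000 mm².
w² = 530,000/√2, so w ≈ 612.2 mm; long side = w√2 ≈ 865.8 mm.

612 × 866 mm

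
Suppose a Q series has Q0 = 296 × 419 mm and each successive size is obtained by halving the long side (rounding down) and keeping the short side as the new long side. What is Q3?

104 × 148 mm

Q1: ⌊419/2⌋ × 296 = 209 × 296 mm
Q2: ⌊296/2⌋ × 209 = 148 × 209 mm
Q3: ⌊209/2⌋ × 148 = 104 × 148 mm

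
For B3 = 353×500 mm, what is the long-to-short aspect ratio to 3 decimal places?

500 / 353 = 1.416
ISO 216 targets √2 ≈ 1.414; the +0.002 deviation is from mm rounding.

1.416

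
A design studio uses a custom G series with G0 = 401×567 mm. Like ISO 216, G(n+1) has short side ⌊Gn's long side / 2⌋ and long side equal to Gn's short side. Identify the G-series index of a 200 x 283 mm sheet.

G2

G0: 401 × 567 mm
G1: 283 × 401 mm
G2: 200 × 283 mm
G3: 141 × 200 mm
→ matches G2.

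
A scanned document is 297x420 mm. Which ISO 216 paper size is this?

Aspect ratio 420/297 ≈ 1.414 — close to the ISO √2 ≈ 1.414.
In the A-series (A0 area = 1 m²): A3 = 297 × 420 mm.

A3 (297 × 420 mm)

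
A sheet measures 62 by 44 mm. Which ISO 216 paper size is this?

Aspect ratio 62/44 ≈ 1.409 — close to the ISO √2 ≈ 1.414.
In the B-series (B0 = 1000 × 1414 mm): B9 = 44 × 62 mm.

B9 (44 × 62 mm)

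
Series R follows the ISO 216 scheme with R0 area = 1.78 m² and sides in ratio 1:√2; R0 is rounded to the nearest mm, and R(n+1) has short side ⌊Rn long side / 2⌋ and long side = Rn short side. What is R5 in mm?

198 × 280 mm

Let R0's short side be w mm. w · w√2 = 1.78 m² = 1,780,000 mm², so w ≈ 1121.9 mm and w√2 ≈ 1586.6 mm → R0 = 1122 × 1587 mm.
R1: ⌊1587/2⌋ × 1122 = 793 × 1122 mm
R2: ⌊1122/2⌋ × 793 = 561 × 793 mm
R3: ⌊793/2⌋ × 561 = 396 × 561 mm
R4: ⌊561/2⌋ × 396 = 280 × 396 mm
R5: ⌊396/2⌋ × 280 = 198 × 280 mm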